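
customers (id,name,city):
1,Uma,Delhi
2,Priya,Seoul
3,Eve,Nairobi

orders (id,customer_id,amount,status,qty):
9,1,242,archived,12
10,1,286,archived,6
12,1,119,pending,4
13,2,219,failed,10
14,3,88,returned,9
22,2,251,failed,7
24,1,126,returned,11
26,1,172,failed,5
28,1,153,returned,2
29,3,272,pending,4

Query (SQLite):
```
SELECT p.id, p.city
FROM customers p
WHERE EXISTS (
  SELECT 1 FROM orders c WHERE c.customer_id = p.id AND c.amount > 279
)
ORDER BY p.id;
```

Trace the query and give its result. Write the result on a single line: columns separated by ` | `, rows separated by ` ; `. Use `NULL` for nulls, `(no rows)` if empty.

1 | Delhi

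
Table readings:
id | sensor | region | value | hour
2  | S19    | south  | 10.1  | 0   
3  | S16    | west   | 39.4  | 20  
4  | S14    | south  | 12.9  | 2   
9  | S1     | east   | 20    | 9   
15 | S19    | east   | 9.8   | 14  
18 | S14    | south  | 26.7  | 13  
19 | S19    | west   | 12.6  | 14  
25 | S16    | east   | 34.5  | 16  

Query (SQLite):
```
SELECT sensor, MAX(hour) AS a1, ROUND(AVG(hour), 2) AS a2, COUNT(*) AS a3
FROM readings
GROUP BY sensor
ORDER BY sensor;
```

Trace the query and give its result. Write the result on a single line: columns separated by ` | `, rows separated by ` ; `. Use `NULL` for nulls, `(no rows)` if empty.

S1 | 9 | 9 | 1 ; S14 | 13 | 7.5 | 2 ; S16 | 20 | 18 | 2 ; S19 | 14 | 9.33 | 3

Group readings by sensor.
Per group compute: MAX(hour), ROUND(AVG(hour), 2), COUNT(*).
  S1: ids {9} → MAX(hour)=9, ROUND(AVG(hour), 2)=9, COUNT(*)=1
  S14: ids {4, 18} → MAX(hour)=13, ROUND(AVG(hour), 2)=7.5, COUNT(*)=2
  S16: ids {3, 25} → MAX(hour)=20, ROUND(AVG(hour), 2)=18, COUNT(*)=2
  S19: ids {2, 15, 19} → MAX(hour)=14, ROUND(AVG(hour), 2)=9.33, COUNT(*)=3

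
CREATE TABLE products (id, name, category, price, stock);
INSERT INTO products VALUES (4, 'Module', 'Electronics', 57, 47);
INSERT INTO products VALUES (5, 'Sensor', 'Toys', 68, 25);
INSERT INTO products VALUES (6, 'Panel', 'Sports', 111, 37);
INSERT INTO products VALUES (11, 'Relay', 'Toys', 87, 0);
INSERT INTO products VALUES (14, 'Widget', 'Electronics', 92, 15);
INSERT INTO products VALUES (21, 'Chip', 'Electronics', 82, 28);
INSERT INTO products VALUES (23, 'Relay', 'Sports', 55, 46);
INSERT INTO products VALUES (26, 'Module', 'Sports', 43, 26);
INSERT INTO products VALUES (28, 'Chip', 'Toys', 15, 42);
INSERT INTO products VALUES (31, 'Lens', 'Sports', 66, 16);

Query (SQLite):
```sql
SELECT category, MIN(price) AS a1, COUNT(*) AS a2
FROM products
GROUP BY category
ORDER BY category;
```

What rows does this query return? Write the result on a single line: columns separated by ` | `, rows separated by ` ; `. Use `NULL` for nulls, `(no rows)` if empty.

Group products by category.
Per group compute: MIN(price), COUNT(*).
  Electronics: ids {4, 14, 21} → MIN(price)=57, COUNT(*)=3
  Sports: ids {6, 23, 26, 31} → MIN(price)=43, COUNT(*)=4
  Toys: ids {5, 11, 28} → MIN(price)=15, COUNT(*)=3

Electronics | 57 | 3 ; Sports | 43 | 4 ; Toys | 15 | 3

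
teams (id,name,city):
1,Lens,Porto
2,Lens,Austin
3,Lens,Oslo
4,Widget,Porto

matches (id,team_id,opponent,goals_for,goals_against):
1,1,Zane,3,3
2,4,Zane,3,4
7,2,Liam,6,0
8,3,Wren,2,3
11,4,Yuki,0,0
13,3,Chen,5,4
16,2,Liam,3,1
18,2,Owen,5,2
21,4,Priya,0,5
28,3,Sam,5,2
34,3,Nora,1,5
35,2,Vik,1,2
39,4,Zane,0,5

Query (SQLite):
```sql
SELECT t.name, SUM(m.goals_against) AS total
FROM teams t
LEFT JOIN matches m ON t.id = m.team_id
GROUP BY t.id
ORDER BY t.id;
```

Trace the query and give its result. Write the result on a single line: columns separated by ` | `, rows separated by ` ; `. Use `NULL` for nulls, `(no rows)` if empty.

LEFT JOIN keeps every teams row; unmatched ones get NULL for matches columns.
Group by teams.id and compute SUM(m.goals_against). SUM over an all-NULL group is NULL.
  1: ids {1} → SUM(m.goals_against)=3
  2: ids {7, 16, 18, 35} → SUM(m.goals_against)=5
  3: ids {8, 13, 28, 34} → SUM(m.goals_against)=14
  4: ids {2, 11, 21, 39} → SUM(m.goals_against)=14

Lens | 3 ; Lens | 5 ; Lens | 14 ; Widget | 14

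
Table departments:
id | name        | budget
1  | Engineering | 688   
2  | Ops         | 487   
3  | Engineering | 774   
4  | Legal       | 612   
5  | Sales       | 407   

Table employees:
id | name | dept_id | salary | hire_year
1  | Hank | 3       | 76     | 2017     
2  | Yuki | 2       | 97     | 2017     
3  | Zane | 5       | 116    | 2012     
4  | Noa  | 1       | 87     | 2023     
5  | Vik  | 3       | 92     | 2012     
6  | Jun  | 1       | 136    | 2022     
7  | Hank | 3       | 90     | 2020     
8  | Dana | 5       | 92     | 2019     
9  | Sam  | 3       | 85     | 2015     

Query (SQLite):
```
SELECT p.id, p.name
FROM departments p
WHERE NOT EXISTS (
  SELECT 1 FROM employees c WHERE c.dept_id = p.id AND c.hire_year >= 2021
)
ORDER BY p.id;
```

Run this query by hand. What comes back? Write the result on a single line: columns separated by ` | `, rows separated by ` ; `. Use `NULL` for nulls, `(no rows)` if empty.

2 | Ops ; 3 | Engineering ; 4 | Legal ; 5 | Sales

For each departments row, check whether any employees with matching dept_id has hire_year >= 2021.
Keep rows where that is false.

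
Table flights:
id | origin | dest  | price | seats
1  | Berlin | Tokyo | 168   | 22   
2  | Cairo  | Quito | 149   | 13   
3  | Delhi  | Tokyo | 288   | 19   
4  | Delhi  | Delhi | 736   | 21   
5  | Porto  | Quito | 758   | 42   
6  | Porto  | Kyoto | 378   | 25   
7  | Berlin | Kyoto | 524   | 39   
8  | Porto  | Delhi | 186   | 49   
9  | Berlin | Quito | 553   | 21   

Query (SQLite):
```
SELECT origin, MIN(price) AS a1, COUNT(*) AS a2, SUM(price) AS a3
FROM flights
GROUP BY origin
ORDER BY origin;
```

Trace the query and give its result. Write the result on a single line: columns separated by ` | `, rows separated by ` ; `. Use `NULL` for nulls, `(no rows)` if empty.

Group flights by origin.
Per group compute: MIN(price), COUNT(*), SUM(price).
  Berlin: ids {1, 7, 9} → MIN(price)=168, COUNT(*)=3, SUM(price)=1245
  Cairo: ids {2} → MIN(price)=149, COUNT(*)=1, SUM(price)=149
  Delhi: ids {3, 4} → MIN(price)=288, COUNT(*)=2, SUM(price)=1024
  Porto: ids {5, 6, 8} → MIN(price)=186, COUNT(*)=3, SUM(price)=1322

Berlin | 168 | 3 | 1245 ; Cairo | 149 | 1 | 149 ; Delhi | 288 | 2 | 1024 ; Porto | 186 | 3 | 1322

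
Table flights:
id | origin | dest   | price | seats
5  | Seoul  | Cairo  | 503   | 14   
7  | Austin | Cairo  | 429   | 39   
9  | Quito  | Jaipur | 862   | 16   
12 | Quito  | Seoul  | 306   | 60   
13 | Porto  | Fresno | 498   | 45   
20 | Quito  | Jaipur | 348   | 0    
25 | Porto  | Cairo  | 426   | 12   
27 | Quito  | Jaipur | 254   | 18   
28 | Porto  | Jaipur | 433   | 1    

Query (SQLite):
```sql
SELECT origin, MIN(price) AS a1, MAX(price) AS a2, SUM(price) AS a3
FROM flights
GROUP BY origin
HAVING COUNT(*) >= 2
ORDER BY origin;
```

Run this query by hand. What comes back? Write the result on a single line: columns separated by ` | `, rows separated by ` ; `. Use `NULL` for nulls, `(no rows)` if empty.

Porto | 426 | 498 | 1357 ; Quito | 254 | 862 | 1770

Group flights by origin.
Per group compute: MIN(price), MAX(price), SUM(price).
HAVING: drop groups with fewer than 2 rows.
  Austin: ids {7} → MIN(price)=429, MAX(price)=429, SUM(price)=429
  Porto: ids {13, 25, 28} → MIN(price)=426, MAX(price)=498, SUM(price)=1357
  Quito: ids {9, 12, 20, 27} → MIN(price)=254, MAX(price)=862, SUM(price)=1770
  Seoul: ids {5} → MIN(price)=503, MAX(price)=503, SUM(price)=503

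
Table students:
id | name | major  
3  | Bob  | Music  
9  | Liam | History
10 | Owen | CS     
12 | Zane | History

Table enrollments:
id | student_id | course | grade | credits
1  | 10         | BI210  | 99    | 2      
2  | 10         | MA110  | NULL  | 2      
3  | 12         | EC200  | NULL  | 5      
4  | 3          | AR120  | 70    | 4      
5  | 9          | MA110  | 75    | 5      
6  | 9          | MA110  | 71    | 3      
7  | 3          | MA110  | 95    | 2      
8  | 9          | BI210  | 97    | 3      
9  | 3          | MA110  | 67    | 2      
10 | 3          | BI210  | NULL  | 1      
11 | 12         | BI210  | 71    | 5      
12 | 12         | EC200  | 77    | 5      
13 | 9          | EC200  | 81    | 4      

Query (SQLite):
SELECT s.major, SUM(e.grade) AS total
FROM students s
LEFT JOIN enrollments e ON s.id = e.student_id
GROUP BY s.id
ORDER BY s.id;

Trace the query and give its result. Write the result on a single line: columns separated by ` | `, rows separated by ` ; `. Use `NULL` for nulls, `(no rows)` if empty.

Music | 232 ; History | 324 ; CS | 99 ; History | 148

LEFT JOIN keeps every students row; unmatched ones get NULL for enrollments columns.
Group by students.id and compute SUM(e.grade). SUM over an all-NULL group is NULL.
  3: ids {4, 7, 9, 10} → SUM(e.grade)=232
  9: ids {5, 6, 8, 13} → SUM(e.grade)=324
  10: ids {1, 2} → SUM(e.grade)=99
  12: ids {3, 11, 12} → SUM(e.grade)=148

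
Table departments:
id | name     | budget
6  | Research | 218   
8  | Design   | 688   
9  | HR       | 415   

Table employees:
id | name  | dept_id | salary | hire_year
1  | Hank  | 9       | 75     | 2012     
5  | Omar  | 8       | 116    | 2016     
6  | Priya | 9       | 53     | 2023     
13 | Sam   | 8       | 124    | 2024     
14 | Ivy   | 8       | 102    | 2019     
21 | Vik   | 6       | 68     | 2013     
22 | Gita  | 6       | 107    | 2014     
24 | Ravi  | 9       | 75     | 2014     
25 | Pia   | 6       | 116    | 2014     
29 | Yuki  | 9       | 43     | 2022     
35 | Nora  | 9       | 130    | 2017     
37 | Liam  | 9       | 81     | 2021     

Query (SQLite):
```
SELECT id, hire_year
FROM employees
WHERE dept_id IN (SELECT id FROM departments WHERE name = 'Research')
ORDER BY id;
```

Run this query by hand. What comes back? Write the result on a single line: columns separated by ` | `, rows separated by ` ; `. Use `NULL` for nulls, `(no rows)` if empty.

21 | 2013 ; 22 | 2014 ; 25 | 2014

Inner query: departments.id where name = 'Research'.
Outer: keep employees rows whose dept_id is in that set.
Inner query → {6}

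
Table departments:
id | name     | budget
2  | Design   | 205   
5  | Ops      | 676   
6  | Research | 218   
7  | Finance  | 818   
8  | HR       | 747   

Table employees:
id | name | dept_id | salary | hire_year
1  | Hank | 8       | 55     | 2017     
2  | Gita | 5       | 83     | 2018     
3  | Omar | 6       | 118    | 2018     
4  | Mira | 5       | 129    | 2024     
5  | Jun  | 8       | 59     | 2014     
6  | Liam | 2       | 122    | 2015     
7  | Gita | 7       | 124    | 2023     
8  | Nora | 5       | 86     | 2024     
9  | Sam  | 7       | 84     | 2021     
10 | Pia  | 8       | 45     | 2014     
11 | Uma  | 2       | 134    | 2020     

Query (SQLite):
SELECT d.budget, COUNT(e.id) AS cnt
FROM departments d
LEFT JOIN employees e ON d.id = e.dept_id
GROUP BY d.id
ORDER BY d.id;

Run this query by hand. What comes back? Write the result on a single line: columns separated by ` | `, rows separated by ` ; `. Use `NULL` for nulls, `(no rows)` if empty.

205 | 2 ; 676 | 3 ; 218 | 1 ; 818 | 2 ; 747 | 3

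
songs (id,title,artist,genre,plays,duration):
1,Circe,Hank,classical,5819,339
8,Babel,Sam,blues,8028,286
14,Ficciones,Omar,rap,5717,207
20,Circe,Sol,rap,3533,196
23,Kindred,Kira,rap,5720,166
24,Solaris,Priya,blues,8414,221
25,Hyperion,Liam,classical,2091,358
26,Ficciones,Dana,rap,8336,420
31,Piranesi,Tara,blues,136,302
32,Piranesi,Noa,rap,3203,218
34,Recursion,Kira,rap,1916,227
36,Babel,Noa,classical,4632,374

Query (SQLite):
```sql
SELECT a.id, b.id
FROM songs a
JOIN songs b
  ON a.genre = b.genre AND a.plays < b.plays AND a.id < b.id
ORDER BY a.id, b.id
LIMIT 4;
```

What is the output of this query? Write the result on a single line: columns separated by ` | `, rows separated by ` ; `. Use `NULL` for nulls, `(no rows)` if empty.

Pairs (a,b) with same genre, a.plays < b.plays, a.id < b.id.
genre groups: blues:{8,24,31} classical:{1,25,36} rap:{14,20,23,26,32,34}
Ordered by (a.id, b.id); first 4.

8 | 24 ; 14 | 23 ; 14 | 26 ; 20 | 23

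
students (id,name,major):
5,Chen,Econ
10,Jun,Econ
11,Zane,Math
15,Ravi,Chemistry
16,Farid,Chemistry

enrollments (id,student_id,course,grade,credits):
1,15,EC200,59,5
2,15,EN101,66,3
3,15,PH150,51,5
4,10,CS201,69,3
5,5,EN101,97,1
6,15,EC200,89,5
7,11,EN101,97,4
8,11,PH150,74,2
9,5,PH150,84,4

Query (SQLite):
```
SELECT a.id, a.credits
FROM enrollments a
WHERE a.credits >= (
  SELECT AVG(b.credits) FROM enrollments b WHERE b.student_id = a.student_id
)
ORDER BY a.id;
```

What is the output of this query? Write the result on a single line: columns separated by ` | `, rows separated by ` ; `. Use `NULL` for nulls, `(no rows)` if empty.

1 | 5 ; 3 | 5 ; 4 | 3 ; 6 | 5 ; 7 | 4 ; 9 | 4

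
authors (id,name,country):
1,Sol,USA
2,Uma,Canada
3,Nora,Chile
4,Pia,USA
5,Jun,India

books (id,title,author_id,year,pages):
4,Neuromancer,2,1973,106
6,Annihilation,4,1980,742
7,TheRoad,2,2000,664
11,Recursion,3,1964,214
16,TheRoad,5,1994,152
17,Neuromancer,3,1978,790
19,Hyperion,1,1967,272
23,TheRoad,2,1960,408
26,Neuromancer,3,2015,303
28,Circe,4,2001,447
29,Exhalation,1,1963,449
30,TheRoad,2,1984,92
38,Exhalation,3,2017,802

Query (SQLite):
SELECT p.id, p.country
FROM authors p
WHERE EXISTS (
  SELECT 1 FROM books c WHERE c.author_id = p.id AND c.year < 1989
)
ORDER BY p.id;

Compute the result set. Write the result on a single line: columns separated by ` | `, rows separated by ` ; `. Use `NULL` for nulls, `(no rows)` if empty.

For each authors row, check whether any books with matching author_id has year < 1989.
Keep rows where that is true.

1 | USA ; 2 | Canada ; 3 | Chile ; 4 | USA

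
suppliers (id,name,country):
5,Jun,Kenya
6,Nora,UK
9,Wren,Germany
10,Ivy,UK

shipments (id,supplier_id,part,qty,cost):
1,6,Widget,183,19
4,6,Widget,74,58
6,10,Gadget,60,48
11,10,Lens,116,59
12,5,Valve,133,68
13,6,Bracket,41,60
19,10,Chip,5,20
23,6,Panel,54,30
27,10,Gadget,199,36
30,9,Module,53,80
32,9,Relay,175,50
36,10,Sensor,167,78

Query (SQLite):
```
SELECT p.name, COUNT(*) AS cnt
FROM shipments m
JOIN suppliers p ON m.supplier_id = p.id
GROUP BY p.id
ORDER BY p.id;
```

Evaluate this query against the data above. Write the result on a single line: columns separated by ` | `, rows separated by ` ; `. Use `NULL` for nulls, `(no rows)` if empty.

Jun | 1 ; Nora | 4 ; Wren | 2 ; Ivy | 5

Join each shipments row to its suppliers via supplier_id.
Group joined rows by suppliers.id; compute COUNT(*) per group.
  5: ids {12} → COUNT(*)=1
  6: ids {1, 4, 13, 23} → COUNT(*)=4
  9: ids {30, 32} → COUNT(*)=2
  10: ids {6, 11, 19, 27, 36} → COUNT(*)=5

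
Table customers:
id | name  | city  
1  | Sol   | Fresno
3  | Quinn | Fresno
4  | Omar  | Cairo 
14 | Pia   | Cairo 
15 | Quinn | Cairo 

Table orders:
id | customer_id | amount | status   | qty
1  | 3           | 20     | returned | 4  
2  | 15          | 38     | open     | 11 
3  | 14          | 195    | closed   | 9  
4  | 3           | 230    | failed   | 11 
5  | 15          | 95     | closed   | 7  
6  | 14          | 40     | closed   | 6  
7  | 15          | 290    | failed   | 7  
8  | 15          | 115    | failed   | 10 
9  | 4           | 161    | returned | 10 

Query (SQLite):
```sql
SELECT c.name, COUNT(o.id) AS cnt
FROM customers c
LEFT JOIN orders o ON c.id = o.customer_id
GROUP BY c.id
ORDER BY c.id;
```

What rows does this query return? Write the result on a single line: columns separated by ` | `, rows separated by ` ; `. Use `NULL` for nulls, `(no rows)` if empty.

Sol | 0 ; Quinn | 2 ; Omar | 1 ; Pia | 2 ; Quinn | 4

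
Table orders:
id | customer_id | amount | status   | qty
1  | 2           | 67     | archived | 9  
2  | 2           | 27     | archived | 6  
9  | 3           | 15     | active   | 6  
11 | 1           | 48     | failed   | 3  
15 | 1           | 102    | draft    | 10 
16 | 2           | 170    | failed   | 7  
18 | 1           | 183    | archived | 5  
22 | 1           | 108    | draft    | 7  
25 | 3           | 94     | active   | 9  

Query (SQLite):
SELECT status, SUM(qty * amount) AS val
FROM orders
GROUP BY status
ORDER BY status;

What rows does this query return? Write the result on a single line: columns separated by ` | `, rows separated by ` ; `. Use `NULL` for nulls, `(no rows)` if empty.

For each row compute qty * amount.
Group by status; take SUM of the expression per group.
  active: ids {9, 25} → SUM(qty * amount)=936
  archived: ids {1, 2, 18} → SUM(qty * amount)=1680
  draft: ids {15, 22} → SUM(qty * amount)=1776
  failed: ids {11, 16} → SUM(qty * amount)=1334

active | 936 ; archived | 1680 ; draft | 1776 ; failed | 1334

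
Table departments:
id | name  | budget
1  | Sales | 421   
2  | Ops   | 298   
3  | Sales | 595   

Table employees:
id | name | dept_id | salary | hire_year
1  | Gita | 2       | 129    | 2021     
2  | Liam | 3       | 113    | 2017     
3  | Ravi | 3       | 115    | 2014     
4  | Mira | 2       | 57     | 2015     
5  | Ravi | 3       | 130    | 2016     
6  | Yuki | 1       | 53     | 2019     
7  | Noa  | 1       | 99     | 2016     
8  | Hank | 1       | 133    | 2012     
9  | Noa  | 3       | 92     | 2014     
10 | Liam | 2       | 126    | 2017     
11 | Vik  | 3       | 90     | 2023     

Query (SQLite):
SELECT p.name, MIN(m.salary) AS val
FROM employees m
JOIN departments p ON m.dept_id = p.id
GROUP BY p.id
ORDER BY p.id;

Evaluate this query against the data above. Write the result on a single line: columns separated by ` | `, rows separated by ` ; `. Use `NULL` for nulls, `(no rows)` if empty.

Sales | 53 ; Ops | 57 ; Sales | 90

Join each employees row to its departments via dept_id.
Group joined rows by departments.id; compute MIN(m.salary) per group.
  1: ids {6, 7, 8} → MIN(m.salary)=53
  2: ids {1, 4, 10} → MIN(m.salary)=57
  3: ids {2, 3, 5, 9, 11} → MIN(m.salary)=90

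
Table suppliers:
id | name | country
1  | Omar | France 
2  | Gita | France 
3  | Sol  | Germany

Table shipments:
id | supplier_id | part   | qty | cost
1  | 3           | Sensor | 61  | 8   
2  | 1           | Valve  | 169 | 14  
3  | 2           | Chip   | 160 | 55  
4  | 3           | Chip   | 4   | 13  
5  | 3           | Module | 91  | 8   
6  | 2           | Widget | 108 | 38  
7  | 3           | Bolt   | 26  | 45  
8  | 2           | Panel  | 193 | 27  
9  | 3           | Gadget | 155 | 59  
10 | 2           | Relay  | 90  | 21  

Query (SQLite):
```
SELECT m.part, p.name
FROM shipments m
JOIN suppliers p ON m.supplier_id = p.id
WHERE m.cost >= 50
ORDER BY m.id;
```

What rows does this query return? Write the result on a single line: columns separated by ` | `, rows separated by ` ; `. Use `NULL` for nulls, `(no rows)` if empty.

Each shipments row matches the suppliers row where supplier_id = suppliers.id.
Then keep rows with m.cost >= 50.

Chip | Gita ; Gadget | Sol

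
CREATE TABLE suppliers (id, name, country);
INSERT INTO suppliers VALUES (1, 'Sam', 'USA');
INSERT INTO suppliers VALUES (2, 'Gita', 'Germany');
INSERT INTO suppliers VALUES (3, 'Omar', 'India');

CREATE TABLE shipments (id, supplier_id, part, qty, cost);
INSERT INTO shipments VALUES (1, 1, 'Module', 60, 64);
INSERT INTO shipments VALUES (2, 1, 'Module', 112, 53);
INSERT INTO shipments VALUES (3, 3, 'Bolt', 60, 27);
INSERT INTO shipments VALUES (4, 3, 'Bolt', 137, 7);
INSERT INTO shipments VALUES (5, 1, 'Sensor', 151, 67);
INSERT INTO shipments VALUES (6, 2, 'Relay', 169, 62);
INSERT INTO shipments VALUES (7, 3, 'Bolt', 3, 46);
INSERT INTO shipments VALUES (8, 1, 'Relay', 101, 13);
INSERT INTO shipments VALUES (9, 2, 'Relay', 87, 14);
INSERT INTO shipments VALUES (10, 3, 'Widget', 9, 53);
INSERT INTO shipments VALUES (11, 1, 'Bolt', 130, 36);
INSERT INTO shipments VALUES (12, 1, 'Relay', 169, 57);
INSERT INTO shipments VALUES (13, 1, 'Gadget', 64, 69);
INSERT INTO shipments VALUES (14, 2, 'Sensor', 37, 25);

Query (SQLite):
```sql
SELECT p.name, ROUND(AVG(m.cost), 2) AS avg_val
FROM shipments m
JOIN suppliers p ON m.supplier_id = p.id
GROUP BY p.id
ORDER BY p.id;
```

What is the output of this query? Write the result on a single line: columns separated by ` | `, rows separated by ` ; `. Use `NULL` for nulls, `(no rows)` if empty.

Sam | 51.29 ; Gita | 33.67 ; Omar | 33.25

Join each shipments row to its suppliers via supplier_id.
Group joined rows by suppliers.id; compute ROUND(AVG(m.cost), 2) per group.
  1: ids {1, 2, 5, 8, 11, 12, 13} → ROUND(AVG(m.cost), 2)=51.29
  2: ids {6, 9, 14} → ROUND(AVG(m.cost), 2)=33.67
  3: ids {3, 4, 7, 10} → ROUND(AVG(m.cost), 2)=33.25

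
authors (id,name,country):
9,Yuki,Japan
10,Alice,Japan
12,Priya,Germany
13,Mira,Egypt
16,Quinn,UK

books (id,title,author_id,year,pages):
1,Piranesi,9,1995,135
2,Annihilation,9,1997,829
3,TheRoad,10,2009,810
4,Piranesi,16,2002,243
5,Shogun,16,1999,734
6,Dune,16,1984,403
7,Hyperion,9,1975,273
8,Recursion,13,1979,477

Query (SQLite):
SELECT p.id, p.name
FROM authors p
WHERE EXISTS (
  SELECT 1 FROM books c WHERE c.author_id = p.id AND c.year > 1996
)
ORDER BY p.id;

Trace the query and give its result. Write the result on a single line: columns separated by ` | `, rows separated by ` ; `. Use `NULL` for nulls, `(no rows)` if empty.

For each authors row, check whether any books with matching author_id has year > 1996.
Keep rows where that is true.

9 | Yuki ; 10 | Alice ; 16 | Quinn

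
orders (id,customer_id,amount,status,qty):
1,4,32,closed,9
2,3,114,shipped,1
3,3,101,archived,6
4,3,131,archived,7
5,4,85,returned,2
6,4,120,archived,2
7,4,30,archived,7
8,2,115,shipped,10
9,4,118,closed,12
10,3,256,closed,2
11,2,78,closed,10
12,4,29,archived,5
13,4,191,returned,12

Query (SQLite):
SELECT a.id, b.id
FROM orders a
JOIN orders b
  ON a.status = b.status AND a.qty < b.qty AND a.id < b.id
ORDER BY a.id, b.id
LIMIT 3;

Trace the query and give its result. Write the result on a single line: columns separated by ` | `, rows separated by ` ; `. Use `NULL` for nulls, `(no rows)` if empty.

1 | 9 ; 1 | 11 ; 2 | 8

Pairs (a,b) with same status, a.qty < b.qty, a.id < b.id.
status groups: archived:{3,4,6,7,12} closed:{1,9,10,11} returned:{5,13} shipped:{2,8}
Ordered by (a.id, b.id); first 3.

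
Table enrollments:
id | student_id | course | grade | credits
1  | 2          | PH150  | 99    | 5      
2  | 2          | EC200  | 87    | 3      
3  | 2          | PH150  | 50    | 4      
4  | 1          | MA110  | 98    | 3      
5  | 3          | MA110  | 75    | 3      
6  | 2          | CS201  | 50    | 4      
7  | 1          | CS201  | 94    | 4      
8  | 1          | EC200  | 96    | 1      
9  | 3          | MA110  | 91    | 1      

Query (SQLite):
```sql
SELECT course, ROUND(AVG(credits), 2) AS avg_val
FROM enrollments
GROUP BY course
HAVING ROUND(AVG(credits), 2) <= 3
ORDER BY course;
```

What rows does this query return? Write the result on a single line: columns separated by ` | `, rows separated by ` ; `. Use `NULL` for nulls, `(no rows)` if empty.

Partition enrollments by course; compute ROUND(AVG(credits), 2) within each group.
HAVING: keep groups where ROUND(AVG(credits), 2) <= 3.
  CS201: ids {6, 7} → ROUND(AVG(credits), 2)=4
  EC200: ids {2, 8} → ROUND(AVG(credits), 2)=2
  MA110: ids {4, 5, 9} → ROUND(AVG(credits), 2)=2.33
  PH150: ids {1, 3} → ROUND(AVG(credits), 2)=4.5

EC200 | 2 ; MA110 | 2.33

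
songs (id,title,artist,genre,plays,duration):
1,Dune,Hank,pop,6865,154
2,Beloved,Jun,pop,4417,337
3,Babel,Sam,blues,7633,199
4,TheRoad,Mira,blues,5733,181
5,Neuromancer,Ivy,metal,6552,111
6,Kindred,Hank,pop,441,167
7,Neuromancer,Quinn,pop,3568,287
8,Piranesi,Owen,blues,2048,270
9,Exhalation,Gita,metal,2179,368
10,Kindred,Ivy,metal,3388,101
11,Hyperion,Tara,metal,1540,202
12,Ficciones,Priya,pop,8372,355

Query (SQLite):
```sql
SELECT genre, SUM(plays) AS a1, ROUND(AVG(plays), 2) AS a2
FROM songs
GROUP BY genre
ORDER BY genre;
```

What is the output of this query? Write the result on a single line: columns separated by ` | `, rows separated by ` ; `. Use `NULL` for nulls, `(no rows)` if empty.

Group songs by genre.
Per group compute: SUM(plays), ROUND(AVG(plays), 2).
  blues: ids {3, 4, 8} → SUM(plays)=15414, ROUND(AVG(plays), 2)=5138
  metal: ids {5, 9, 10, 11} → SUM(plays)=13659, ROUND(AVG(plays), 2)=3414.75
  pop: ids {1, 2, 6, 7, 12} → SUM(plays)=23663, ROUND(AVG(plays), 2)=4732.6

blues | 15414 | 5138 ; metal | 13659 | 3414.75 ; pop | 23663 | 4732.6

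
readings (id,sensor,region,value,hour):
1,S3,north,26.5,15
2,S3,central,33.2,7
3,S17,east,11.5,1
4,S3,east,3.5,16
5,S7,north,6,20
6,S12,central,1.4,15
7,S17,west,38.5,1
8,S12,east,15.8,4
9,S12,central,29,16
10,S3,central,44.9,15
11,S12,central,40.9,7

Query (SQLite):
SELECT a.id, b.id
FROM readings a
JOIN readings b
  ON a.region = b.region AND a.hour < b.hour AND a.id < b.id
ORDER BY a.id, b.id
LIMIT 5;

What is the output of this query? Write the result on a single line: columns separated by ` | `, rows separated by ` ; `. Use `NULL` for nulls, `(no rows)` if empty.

Pairs (a,b) with same region, a.hour < b.hour, a.id < b.id.
region groups: central:{2,6,9,10,11} east:{3,4,8} north:{1,5} west:{7}
Ordered by (a.id, b.id); first 5.

1 | 5 ; 2 | 6 ; 2 | 9 ; 2 | 10 ; 3 | 4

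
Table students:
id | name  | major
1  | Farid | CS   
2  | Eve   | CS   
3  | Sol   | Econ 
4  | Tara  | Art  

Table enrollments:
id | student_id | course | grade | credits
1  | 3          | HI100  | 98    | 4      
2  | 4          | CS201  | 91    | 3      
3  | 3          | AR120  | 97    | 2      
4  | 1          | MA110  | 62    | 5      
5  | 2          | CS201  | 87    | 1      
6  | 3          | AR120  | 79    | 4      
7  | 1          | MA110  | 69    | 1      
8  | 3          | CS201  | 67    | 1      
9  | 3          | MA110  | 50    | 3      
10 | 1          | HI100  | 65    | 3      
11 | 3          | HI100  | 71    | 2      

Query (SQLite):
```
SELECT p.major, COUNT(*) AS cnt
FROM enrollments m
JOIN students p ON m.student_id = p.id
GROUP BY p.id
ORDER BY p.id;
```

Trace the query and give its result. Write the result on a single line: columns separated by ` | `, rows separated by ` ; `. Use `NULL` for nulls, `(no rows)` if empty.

CS | 3 ; CS | 1 ; Econ | 6 ; Art | 1

Join each enrollments row to its students via student_id.
Group joined rows by students.id; compute COUNT(*) per group.
  1: ids {4, 7, 10} → COUNT(*)=3
  2: ids {5} → COUNT(*)=1
  3: ids {1, 3, 6, 8, 9, 11} → COUNT(*)=6
  4: ids {2} → COUNT(*)=1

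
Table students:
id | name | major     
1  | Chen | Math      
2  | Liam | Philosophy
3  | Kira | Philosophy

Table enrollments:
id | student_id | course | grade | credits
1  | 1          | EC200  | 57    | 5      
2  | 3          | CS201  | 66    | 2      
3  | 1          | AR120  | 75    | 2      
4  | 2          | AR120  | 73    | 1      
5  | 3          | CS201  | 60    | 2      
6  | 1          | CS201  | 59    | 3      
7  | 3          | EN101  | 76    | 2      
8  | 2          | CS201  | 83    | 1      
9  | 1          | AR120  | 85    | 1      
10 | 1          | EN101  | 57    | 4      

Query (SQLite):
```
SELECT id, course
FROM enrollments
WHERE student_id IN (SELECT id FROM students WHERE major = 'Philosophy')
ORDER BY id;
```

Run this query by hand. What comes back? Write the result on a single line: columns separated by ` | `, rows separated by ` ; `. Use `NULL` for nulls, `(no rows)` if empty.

2 | CS201 ; 4 | AR120 ; 5 | CS201 ; 7 | EN101 ; 8 | CS201

Inner query: students.id where major = 'Philosophy'.
Outer: keep enrollments rows whose student_id is in that set.
Inner query → {2, 3}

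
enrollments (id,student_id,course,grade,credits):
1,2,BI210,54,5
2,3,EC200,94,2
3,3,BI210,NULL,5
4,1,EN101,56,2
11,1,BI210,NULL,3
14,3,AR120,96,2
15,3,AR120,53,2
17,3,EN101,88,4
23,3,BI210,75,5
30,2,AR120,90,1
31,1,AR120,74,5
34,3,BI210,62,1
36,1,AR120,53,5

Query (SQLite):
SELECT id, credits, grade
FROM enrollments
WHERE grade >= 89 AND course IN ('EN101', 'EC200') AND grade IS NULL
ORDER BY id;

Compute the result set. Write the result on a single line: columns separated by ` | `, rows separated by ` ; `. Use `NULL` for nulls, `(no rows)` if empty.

grade >= 89: ids {2, 14, 30}
course IN ('EN101', 'EC200'): ids {2, 4, 17}
grade IS NULL: ids {3, 11}
Combine with AND.

(no rows)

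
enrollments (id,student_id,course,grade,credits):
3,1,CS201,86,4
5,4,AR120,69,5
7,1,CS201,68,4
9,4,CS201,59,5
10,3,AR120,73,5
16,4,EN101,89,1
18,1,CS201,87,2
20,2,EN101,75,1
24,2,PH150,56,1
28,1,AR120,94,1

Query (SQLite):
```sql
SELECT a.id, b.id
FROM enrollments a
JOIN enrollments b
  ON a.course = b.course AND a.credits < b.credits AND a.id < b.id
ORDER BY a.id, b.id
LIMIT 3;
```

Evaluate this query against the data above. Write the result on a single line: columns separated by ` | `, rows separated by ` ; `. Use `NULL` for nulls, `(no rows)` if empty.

Pairs (a,b) with same course, a.credits < b.credits, a.id < b.id.
course groups: AR120:{5,10,28} CS201:{3,7,9,18} EN101:{16,20} PH150:{24}
Ordered by (a.id, b.id); first 3.

3 | 9 ; 7 | 9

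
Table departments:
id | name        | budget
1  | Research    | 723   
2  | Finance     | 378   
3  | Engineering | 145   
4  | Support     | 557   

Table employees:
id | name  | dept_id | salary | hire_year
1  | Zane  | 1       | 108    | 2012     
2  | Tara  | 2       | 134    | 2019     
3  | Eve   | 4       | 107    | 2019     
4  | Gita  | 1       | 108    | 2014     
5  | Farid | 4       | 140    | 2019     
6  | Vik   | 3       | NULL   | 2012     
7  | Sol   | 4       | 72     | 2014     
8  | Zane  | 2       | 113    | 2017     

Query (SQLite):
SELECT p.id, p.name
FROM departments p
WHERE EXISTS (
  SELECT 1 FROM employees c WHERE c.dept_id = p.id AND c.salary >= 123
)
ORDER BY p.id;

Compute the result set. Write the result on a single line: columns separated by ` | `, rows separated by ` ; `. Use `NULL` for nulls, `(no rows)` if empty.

For each departments row, check whether any employees with matching dept_id has salary >= 123.
Keep rows where that is true.

2 | Finance ; 4 | Support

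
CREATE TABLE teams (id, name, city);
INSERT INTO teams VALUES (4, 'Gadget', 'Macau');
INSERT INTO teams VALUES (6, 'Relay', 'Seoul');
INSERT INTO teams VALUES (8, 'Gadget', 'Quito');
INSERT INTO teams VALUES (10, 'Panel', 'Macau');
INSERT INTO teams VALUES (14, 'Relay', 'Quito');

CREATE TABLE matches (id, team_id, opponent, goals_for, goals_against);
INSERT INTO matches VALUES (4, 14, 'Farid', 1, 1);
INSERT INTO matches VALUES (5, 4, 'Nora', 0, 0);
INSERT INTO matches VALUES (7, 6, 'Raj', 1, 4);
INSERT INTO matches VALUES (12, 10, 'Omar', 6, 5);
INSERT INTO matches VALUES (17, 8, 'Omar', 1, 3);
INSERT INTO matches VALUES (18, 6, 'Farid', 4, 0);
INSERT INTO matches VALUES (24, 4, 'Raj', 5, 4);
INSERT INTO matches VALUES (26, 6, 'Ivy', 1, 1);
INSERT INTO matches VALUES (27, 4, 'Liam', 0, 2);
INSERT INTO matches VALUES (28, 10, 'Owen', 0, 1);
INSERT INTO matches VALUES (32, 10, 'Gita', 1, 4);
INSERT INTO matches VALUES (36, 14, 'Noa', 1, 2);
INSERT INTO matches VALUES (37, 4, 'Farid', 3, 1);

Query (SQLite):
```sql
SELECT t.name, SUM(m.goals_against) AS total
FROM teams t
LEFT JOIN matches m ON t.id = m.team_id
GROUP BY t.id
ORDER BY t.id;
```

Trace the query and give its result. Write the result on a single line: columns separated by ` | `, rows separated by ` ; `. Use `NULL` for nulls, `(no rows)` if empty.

Gadget | 7 ; Relay | 5 ; Gadget | 3 ; Panel | 10 ; Relay | 3

LEFT JOIN keeps every teams row; unmatched ones get NULL for matches columns.
Group by teams.id and compute SUM(m.goals_against). SUM over an all-NULL group is NULL.
  4: ids {5, 24, 27, 37} → SUM(m.goals_against)=7
  6: ids {7, 18, 26} → SUM(m.goals_against)=5
  8: ids {17} → SUM(m.goals_against)=3
  10: ids {12, 28, 32} → SUM(m.goals_against)=10
  14: ids {4, 36} → SUM(m.goals_against)=3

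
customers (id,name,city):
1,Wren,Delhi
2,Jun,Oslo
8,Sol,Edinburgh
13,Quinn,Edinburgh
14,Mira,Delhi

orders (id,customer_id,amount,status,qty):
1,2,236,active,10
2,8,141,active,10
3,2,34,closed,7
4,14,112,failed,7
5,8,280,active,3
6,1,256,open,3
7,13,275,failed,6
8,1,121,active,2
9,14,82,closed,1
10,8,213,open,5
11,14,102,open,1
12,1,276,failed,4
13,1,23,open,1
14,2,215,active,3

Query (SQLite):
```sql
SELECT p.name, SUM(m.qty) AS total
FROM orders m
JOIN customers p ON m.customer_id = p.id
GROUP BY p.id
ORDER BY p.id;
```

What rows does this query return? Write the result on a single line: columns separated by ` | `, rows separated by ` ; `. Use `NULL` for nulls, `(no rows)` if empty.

Join each orders row to its customers via customer_id.
Group joined rows by customers.id; compute SUM(m.qty) per group.
  1: ids {6, 8, 12, 13} → SUM(m.qty)=10
  2: ids {1, 3, 14} → SUM(m.qty)=20
  8: ids {2, 5, 10} → SUM(m.qty)=18
  13: ids {7} → SUM(m.qty)=6
  14: ids {4, 9, 11} → SUM(m.qty)=9

Wren | 10 ; Jun | 20 ; Sol | 18 ; Quinn | 6 ; Mira | 9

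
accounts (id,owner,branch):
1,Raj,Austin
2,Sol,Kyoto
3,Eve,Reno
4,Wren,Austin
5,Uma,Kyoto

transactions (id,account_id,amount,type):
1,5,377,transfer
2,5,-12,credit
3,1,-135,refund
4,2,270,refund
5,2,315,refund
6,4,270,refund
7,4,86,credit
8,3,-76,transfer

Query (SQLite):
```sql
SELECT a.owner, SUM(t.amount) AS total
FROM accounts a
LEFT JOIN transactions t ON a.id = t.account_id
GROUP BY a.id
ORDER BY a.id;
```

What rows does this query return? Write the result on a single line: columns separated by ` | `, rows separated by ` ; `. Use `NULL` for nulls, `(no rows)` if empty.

LEFT JOIN keeps every accounts row; unmatched ones get NULL for transactions columns.
Group by accounts.id and compute SUM(t.amount). SUM over an all-NULL group is NULL.
  1: ids {3} → SUM(t.amount)=-135
  2: ids {4, 5} → SUM(t.amount)=585
  3: ids {8} → SUM(t.amount)=-76
  4: ids {6, 7} → SUM(t.amount)=356
  5: ids {1, 2} → SUM(t.amount)=365

Raj | -135 ; Sol | 585 ; Eve | -76 ; Wren | 356 ; Uma | 365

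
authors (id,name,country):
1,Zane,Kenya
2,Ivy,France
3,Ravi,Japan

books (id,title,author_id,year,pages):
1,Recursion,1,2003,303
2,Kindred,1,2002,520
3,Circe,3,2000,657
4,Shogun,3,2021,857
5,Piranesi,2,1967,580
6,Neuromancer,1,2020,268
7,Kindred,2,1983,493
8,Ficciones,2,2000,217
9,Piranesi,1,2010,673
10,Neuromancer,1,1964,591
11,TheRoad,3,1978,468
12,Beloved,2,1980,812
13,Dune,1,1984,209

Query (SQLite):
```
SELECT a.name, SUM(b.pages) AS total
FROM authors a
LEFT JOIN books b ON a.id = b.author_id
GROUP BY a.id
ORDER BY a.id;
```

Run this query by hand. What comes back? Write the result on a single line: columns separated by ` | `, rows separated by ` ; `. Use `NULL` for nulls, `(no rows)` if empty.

LEFT JOIN keeps every authors row; unmatched ones get NULL for books columns.
Group by authors.id and compute SUM(b.pages). SUM over an all-NULL group is NULL.
  1: ids {1, 2, 6, 9, 10, 13} → SUM(b.pages)=2564
  2: ids {5, 7, 8, 12} → SUM(b.pages)=2102
  3: ids {3, 4, 11} → SUM(b.pages)=1982

Zane | 2564 ; Ivy | 2102 ; Ravi | 1982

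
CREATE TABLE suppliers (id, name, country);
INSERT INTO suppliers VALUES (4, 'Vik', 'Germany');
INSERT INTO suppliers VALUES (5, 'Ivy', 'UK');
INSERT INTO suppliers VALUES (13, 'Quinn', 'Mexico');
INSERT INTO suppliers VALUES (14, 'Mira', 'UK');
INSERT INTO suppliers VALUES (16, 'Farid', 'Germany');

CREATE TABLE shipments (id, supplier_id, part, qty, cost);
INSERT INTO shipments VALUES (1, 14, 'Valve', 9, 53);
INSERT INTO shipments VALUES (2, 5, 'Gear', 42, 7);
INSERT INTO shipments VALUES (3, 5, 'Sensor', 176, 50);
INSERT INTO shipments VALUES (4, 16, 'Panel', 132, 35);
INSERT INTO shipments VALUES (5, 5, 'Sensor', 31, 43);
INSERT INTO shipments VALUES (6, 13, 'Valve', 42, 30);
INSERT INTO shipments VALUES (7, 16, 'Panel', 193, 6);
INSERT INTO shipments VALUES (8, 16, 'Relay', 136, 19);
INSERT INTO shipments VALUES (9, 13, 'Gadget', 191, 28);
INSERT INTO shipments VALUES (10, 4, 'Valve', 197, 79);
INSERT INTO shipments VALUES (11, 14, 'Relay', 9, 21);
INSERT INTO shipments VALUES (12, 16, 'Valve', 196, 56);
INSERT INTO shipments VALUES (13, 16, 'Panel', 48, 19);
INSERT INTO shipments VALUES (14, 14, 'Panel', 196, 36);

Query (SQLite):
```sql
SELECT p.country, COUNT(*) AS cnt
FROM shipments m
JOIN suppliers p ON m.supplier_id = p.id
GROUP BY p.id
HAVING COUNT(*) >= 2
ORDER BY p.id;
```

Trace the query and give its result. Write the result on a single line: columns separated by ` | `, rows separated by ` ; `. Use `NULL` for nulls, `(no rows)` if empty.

Join each shipments row to its suppliers via supplier_id.
Group joined rows by suppliers.id; compute COUNT(*) per group.
HAVING: keep groups with count ≥ 2.
  4: ids {10} → COUNT(*)=1
  5: ids {2, 3, 5} → COUNT(*)=3
  13: ids {6, 9} → COUNT(*)=2
  14: ids {1, 11, 14} → COUNT(*)=3
  16: ids {4, 7, 8, 12, 13} → COUNT(*)=5

UK | 3 ; Mexico | 2 ; UK | 3 ; Germany | 5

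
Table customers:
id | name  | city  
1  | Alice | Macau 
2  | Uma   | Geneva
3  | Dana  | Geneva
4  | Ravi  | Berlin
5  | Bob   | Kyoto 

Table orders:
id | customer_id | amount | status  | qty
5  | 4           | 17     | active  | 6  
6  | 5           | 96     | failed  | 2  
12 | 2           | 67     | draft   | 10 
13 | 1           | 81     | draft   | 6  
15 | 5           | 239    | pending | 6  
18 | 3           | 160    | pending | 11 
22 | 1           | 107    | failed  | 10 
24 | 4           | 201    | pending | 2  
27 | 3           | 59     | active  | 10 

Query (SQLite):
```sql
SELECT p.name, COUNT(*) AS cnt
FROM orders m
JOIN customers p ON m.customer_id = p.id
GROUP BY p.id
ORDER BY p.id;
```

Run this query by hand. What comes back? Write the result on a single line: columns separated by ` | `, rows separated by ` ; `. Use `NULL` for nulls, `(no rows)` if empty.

Alice | 2 ; Uma | 1 ; Dana | 2 ; Ravi | 2 ; Bob | 2

Join each orders row to its customers via customer_id.
Group joined rows by customers.id; compute COUNT(*) per group.
  1: ids {13, 22} → COUNT(*)=2
  2: ids {12} → COUNT(*)=1
  3: ids {18, 27} → COUNT(*)=2
  4: ids {5, 24} → COUNT(*)=2
  5: ids {6, 15} → COUNT(*)=2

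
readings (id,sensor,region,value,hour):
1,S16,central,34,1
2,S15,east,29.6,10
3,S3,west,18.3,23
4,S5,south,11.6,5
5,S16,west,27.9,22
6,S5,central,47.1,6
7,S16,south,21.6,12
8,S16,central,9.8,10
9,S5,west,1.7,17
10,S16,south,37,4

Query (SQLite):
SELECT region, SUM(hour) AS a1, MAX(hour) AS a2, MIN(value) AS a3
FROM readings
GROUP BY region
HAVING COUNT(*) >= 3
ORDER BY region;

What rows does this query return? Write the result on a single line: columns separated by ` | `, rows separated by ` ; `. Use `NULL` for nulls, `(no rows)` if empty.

central | 17 | 10 | 9.8 ; south | 21 | 12 | 11.6 ; west | 62 | 23 | 1.7

Group readings by region.
Per group compute: SUM(hour), MAX(hour), MIN(value).
HAVING: drop groups with fewer than 3 rows.
  central: ids {1, 6, 8} → SUM(hour)=17, MAX(hour)=10, MIN(value)=9.8
  east: ids {2} → SUM(hour)=10, MAX(hour)=10, MIN(value)=29.6
  south: ids {4, 7, 10} → SUM(hour)=21, MAX(hour)=12, MIN(value)=11.6
  west: ids {3, 5, 9} → SUM(hour)=62, MAX(hour)=23, MIN(value)=1.7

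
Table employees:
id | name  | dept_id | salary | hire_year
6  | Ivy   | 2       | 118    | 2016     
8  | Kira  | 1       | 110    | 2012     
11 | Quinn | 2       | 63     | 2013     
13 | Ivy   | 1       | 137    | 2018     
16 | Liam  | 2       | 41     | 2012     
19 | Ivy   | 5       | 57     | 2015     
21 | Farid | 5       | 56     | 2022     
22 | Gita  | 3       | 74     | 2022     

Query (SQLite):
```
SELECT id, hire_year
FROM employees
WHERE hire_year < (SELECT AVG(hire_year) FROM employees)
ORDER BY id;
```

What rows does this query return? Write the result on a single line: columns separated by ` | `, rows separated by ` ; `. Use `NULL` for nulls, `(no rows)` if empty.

6 | 2016 ; 8 | 2012 ; 11 | 2013 ; 16 | 2012 ; 19 | 2015

Scalar subquery: AVG(hire_year) over all employees rows = 2016.25.
Keep rows where hire_year < that value.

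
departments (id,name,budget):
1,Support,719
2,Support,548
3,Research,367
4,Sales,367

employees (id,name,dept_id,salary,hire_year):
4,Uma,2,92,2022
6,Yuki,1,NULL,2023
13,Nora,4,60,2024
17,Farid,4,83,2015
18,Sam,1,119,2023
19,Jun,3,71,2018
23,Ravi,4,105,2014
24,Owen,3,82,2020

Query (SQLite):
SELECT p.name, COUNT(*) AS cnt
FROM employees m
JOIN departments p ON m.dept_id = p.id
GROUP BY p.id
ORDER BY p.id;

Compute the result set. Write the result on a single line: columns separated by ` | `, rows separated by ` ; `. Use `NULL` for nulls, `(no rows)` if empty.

Join each employees row to its departments via dept_id.
Group joined rows by departments.id; compute COUNT(*) per group.
  1: ids {6, 18} → COUNT(*)=2
  2: ids {4} → COUNT(*)=1
  3: ids {19, 24} → COUNT(*)=2
  4: ids {13, 17, 23} → COUNT(*)=3

Support | 2 ; Support | 1 ; Research | 2 ; Sales | 3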